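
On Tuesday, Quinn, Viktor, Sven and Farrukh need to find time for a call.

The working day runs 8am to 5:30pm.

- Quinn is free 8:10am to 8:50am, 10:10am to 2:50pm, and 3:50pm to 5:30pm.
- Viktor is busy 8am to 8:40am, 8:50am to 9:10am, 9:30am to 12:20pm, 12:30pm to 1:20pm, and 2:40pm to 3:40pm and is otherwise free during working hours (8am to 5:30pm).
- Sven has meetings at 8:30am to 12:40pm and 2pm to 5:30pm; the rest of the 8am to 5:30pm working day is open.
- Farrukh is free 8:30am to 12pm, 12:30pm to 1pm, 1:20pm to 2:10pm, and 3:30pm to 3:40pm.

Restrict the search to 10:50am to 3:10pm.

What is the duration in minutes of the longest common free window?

Viktor free within 08:00–17:30: 08:40–08:50, 09:10–09:30, 12:20–12:30, 13:20–14:40, 15:40–17:30.
Sven free within 08:00–17:30: 08:00–08:30, 12:40–14:00.
Quinn ∩ Viktor: 08:40–08:50, 12:20–12:30, 13:20–14:40, 15:50–17:30.
Quinn ∩ Viktor ∩ Sven: 13:20–14:00.
Quinn ∩ Viktor ∩ Sven ∩ Farrukh: 13:20–14:00.
Restricted to 10:50–15:10: 13:20–14:00.
Single common window of 40 minutes.

40 minutes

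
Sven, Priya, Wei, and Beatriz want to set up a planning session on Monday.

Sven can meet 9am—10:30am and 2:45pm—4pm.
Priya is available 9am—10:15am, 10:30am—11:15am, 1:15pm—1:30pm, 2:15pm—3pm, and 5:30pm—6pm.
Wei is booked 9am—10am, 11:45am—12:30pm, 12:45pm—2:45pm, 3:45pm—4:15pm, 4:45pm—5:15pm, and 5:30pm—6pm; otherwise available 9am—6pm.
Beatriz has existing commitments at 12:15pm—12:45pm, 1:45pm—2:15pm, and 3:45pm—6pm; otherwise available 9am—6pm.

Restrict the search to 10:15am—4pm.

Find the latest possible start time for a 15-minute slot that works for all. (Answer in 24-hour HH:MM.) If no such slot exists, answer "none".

14:45

Wei free within 09:00–18:00: 10:00–11:45, 12:30–12:45, 14:45–15:45, 16:15–16:45, 17:15–17:30.
Beatriz free within 09:00–18:00: 09:00–12:15, 12:45–13:45, 14:15–15:45.
Sven ∩ Priya: 09:00–10:15, 14:45–15:00.
Sven ∩ Priya ∩ Wei: 10:00–10:15, 14:45–15:00.
Sven ∩ Priya ∩ Wei ∩ Beatriz: 10:00–10:15, 14:45–15:00.
Restricted to 10:15–16:00: 14:45–15:00.
Windows ≥ 15 min: 14:45–15:00.
Latest start in the last window 14:45–15:00 is 15:00 − 15 min = 14:45.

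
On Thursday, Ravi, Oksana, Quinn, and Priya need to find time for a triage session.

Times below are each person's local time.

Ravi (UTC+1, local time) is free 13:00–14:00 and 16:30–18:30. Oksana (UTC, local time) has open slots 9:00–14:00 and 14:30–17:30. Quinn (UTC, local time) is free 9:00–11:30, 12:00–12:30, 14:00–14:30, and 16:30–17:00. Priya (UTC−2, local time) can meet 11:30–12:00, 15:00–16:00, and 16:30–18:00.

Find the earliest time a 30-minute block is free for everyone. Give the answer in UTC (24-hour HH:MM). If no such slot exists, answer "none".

none

Ravi → UTC: 12:00–13:00, 15:30–17:30.
Oksana → UTC: 09:00–14:00, 14:30–17:30.
Quinn → UTC: 09:00–11:30, 12:00–12:30, 14:00–14:30, 16:30–17:00.
Priya → UTC: 13:30–14:00, 17:00–18:00, 18:30–20:00.
Ravi ∩ Oksana: 12:00–13:00, 15:30–17:30.
Ravi ∩ Oksana ∩ Quinn: 12:00–12:30, 16:30–17:00.
Ravi ∩ Oksana ∩ Quinn ∩ Priya: (none).
Windows ≥ 30 min: (none).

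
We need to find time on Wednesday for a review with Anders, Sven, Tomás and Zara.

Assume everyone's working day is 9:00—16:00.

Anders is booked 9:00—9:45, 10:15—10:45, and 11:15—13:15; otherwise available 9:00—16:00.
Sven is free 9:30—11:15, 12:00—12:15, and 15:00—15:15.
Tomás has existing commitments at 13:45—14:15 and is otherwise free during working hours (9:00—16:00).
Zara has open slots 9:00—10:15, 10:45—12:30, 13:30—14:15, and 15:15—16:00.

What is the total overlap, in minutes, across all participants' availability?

Anders free within 09:00–16:00: 09:45–10:15, 10:45–11:15, 13:15–16:00.
Tomás free within 09:00–16:00: 09:00–13:45, 14:15–16:00.
Anders ∩ Sven: 09:45–10:15, 10:45–11:15, 15:00–15:15.
Anders ∩ Sven ∩ Tomás: 09:45–10:15, 10:45–11:15, 15:00–15:15.
Anders ∩ Sven ∩ Tomás ∩ Zara: 09:45–10:15, 10:45–11:15.
Total common minutes: 30 + 30 = 60.

60 minutes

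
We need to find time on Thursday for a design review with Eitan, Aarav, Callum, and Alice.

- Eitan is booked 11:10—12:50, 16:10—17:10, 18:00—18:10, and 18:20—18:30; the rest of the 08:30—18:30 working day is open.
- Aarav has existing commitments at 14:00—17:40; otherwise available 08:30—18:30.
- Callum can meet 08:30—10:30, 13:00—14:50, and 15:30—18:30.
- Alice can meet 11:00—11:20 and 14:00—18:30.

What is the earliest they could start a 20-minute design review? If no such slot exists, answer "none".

Eitan free within 08:30–18:30: 08:30–11:10, 12:50–16:10, 17:10–18:00, 18:10–18:20.
Aarav free within 08:30–18:30: 08:30–14:00, 17:40–18:30.
Eitan ∩ Aarav: 08:30–11:10, 12:50–14:00, 17:40–18:00, 18:10–18:20.
Eitan ∩ Aarav ∩ Callum: 08:30–10:30, 13:00–14:00, 17:40–18:00, 18:10–18:20.
Eitan ∩ Aarav ∩ Callum ∩ Alice: 17:40–18:00, 18:10–18:20.
Windows ≥ 20 min: 17:40–18:00.
Earliest such window starts at 17:40.

17:40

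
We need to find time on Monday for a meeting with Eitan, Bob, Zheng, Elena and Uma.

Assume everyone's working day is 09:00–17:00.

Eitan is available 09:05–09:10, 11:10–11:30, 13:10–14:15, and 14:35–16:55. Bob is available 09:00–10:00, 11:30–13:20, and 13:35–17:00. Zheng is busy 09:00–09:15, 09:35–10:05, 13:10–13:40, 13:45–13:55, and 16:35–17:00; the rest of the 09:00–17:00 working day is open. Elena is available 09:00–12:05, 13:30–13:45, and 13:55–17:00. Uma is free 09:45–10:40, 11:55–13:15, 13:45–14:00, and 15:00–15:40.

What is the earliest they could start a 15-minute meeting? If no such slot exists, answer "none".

Zheng free within 09:00–17:00: 09:15–09:35, 10:05–13:10, 13:40–13:45, 13:55–16:35.
Eitan ∩ Bob: 09:05–09:10, 13:10–13:20, 13:35–14:15, 14:35–16:55.
Eitan ∩ Bob ∩ Zheng: 13:40–13:45, 13:55–14:15, 14:35–16:35.
Eitan ∩ Bob ∩ Zheng ∩ Elena: 13:40–13:45, 13:55–14:15, 14:35–16:35.
Eitan ∩ Bob ∩ Zheng ∩ Elena ∩ Uma: 13:55–14:00, 15:00–15:40.
Windows ≥ 15 min: 15:00–15:40.
Earliest such window starts at 15:00.

15:00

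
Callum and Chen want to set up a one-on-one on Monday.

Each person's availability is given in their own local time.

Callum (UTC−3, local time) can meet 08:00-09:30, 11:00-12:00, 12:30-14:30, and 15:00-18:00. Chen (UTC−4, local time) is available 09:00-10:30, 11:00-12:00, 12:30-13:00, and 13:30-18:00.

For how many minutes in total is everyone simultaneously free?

Callum → UTC: 11:00–12:30, 14:00–15:00, 15:30–17:30, 18:00–21:00.
Chen → UTC: 13:00–14:30, 15:00–16:00, 16:30–17:00, 17:30–22:00.
Callum ∩ Chen: 14:00–14:30, 15:30–16:00, 16:30–17:00, 18:00–21:00.
Total common minutes: 30 + 30 + 30 + 180 = 270.

270 minutes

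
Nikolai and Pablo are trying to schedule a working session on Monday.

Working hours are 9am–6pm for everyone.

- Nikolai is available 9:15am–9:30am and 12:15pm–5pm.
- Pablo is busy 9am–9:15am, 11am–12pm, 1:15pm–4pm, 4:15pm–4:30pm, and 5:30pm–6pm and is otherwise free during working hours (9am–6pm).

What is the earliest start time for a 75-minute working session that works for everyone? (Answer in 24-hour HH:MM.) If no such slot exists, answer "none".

Pablo free within 09:00–18:00: 09:15–11:00, 12:00–13:15, 16:00–16:15, 16:30–17:30.
Nikolai ∩ Pablo: 09:15–09:30, 12:15–13:15, 16:00–16:15, 16:30–17:00.
Windows ≥ 75 min: (none).

none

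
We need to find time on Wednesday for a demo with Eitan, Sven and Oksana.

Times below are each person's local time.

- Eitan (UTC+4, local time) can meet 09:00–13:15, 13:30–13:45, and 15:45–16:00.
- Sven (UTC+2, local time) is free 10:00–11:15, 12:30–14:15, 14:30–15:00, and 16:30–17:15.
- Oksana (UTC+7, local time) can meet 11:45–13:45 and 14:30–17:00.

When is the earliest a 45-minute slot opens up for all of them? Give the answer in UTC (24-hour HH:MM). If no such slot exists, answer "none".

08:00

Eitan → UTC: 05:00–09:15, 09:30–09:45, 11:45–12:00.
Sven → UTC: 08:00–09:15, 10:30–12:15, 12:30–13:00, 14:30–15:15.
Oksana → UTC: 04:45–06:45, 07:30–10:00.
Eitan ∩ Sven: 08:00–09:15, 11:45–12:00.
Eitan ∩ Sven ∩ Oksana: 08:00–09:15.
Windows ≥ 45 min: 08:00–09:15.
Earliest such window starts at 08:00.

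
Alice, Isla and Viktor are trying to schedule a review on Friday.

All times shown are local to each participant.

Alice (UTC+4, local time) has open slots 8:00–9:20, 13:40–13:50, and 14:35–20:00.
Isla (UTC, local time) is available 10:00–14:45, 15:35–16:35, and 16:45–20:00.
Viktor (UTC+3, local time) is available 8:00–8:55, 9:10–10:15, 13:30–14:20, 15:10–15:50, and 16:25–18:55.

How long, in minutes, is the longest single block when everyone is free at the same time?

80 minutes

Alice → UTC: 04:00–05:20, 09:40–09:50, 10:35–16:00.
Isla → UTC: 10:00–14:45, 15:35–16:35, 16:45–20:00.
Viktor → UTC: 05:00–05:55, 06:10–07:15, 10:30–11:20, 12:10–12:50, 13:25–15:55.
Alice ∩ Isla: 10:35–14:45, 15:35–16:00.
Alice ∩ Isla ∩ Viktor: 10:35–11:20, 12:10–12:50, 13:25–14:45, 15:35–15:55.
Common window lengths: 45, 40, 80, 20 min; longest is 80.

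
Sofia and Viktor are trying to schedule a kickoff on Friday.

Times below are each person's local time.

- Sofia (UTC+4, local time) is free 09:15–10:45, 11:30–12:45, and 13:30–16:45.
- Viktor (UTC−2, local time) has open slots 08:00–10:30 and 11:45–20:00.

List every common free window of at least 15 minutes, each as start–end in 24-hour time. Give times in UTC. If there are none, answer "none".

10:00–12:30

Sofia → UTC: 05:15–06:45, 07:30–08:45, 09:30–12:45.
Viktor → UTC: 10:00–12:30, 13:45–22:00.
Sofia ∩ Viktor: 10:00–12:30.
Windows ≥ 15 min: 10:00–12:30.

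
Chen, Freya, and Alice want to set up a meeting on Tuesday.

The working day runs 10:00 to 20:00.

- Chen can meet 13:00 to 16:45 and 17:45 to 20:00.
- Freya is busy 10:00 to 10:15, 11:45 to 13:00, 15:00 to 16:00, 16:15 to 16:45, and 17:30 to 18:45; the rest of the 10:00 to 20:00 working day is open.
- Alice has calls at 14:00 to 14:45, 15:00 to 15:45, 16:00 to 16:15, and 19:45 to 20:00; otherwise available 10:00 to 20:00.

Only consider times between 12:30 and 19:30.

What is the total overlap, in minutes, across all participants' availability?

120 minutes

Freya free within 10:00–20:00: 10:15–11:45, 13:00–15:00, 16:00–16:15, 16:45–17:30, 18:45–20:00.
Alice free within 10:00–20:00: 10:00–14:00, 14:45–15:00, 15:45–16:00, 16:15–19:45.
Chen ∩ Freya: 13:00–15:00, 16:00–16:15, 18:45–20:00.
Chen ∩ Freya ∩ Alice: 13:00–14:00, 14:45–15:00, 18:45–19:45.
Restricted to 12:30–19:30: 13:00–14:00, 14:45–15:00, 18:45–19:30.
Total common minutes: 60 + 15 + 45 = 120.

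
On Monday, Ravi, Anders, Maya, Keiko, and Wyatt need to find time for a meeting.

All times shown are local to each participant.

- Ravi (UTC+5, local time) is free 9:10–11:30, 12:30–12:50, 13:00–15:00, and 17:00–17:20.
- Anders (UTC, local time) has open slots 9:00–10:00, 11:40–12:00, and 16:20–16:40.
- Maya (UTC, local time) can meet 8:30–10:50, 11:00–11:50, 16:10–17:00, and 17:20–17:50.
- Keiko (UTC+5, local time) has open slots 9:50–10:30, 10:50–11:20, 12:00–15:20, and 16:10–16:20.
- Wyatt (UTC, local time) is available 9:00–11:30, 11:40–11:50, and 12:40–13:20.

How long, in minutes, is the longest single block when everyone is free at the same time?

60 minutes

Ravi → UTC: 04:10–06:30, 07:30–07:50, 08:00–10:00, 12:00–12:20.
Anders → UTC: 09:00–10:00, 11:40–12:00, 16:20–16:40.
Maya → UTC: 08:30–10:50, 11:00–11:50, 16:10–17:00, 17:20–17:50.
Keiko → UTC: 04:50–05:30, 05:50–06:20, 07:00–10:20, 11:10–11:20.
Wyatt → UTC: 09:00–11:30, 11:40–11:50, 12:40–13:20.
Ravi ∩ Anders: 09:00–10:00.
Ravi ∩ Anders ∩ Maya: 09:00–10:00.
Ravi ∩ Anders ∩ Maya ∩ Keiko: 09:00–10:00.
Ravi ∩ Anders ∩ Maya ∩ Keiko ∩ Wyatt: 09:00–10:00.
Single common window of 60 minutes.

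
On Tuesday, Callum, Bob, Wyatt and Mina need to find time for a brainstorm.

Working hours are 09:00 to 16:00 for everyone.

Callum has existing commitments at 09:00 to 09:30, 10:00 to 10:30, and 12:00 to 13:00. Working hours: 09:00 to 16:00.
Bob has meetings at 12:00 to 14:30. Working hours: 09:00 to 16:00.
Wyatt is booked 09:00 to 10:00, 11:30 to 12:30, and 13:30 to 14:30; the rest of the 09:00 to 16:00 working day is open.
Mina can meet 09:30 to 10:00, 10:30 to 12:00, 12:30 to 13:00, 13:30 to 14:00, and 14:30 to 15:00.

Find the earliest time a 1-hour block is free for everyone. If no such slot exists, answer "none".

Callum free within 09:00–16:00: 09:30–10:00, 10:30–12:00, 13:00–16:00.
Bob free within 09:00–16:00: 09:00–12:00, 14:30–16:00.
Wyatt free within 09:00–16:00: 10:00–11:30, 12:30–13:30, 14:30–16:00.
Callum ∩ Bob: 09:30–10:00, 10:30–12:00, 14:30–16:00.
Callum ∩ Bob ∩ Wyatt: 10:30–11:30, 14:30–16:00.
Callum ∩ Bob ∩ Wyatt ∩ Mina: 10:30–11:30, 14:30–15:00.
Windows ≥ 60 min: 10:30–11:30.
Earliest such window starts at 10:30.

10:30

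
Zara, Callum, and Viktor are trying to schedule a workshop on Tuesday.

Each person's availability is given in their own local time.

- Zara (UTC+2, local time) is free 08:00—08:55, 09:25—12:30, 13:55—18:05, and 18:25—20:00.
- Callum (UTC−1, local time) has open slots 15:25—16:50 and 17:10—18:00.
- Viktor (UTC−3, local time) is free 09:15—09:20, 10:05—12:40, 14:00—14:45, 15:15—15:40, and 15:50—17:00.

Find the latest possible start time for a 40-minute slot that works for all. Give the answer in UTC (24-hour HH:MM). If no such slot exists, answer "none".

Zara → UTC: 06:00–06:55, 07:25–10:30, 11:55–16:05, 16:25–18:00.
Callum → UTC: 16:25–17:50, 18:10–19:00.
Viktor → UTC: 12:15–12:20, 13:05–15:40, 17:00–17:45, 18:15–18:40, 18:50–20:00.
Zara ∩ Callum: 16:25–17:50.
Zara ∩ Callum ∩ Viktor: 17:00–17:45.
Windows ≥ 40 min: 17:00–17:45.
Latest start in the last window 17:00–17:45 is 17:45 − 40 min = 17:05.

17:05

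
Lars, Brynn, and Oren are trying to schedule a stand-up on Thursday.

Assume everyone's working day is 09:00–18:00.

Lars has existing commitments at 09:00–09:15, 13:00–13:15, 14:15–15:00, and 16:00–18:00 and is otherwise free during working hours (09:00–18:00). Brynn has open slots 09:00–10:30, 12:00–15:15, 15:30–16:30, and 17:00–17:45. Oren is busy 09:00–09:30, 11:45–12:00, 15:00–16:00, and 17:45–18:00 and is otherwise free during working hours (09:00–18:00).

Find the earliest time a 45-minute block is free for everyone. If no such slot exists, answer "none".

Lars free within 09:00–18:00: 09:15–13:00, 13:15–14:15, 15:00–16:00.
Oren free within 09:00–18:00: 09:30–11:45, 12:00–15:00, 16:00–17:45.
Lars ∩ Brynn: 09:15–10:30, 12:00–13:00, 13:15–14:15, 15:00–15:15, 15:30–16:00.
Lars ∩ Brynn ∩ Oren: 09:30–10:30, 12:00–13:00, 13:15–14:15.
Windows ≥ 45 min: 09:30–10:30, 12:00–13:00, 13:15–14:15.
Earliest such window starts at 09:30.

09:30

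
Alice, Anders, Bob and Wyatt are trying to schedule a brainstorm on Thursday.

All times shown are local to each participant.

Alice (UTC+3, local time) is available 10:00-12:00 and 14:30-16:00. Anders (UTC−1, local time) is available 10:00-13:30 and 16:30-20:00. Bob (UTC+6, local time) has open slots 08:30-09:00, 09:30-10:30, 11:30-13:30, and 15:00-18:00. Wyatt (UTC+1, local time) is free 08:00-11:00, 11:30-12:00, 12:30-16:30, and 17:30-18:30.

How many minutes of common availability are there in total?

Alice → UTC: 07:00–09:00, 11:30–13:00.
Anders → UTC: 11:00–14:30, 17:30–21:00.
Bob → UTC: 02:30–03:00, 03:30–04:30, 05:30–07:30, 09:00–12:00.
Wyatt → UTC: 07:00–10:00, 10:30–11:00, 11:30–15:30, 16:30–17:30.
Alice ∩ Anders: 11:30–13:00.
Alice ∩ Anders ∩ Bob: 11:30–12:00.
Alice ∩ Anders ∩ Bob ∩ Wyatt: 11:30–12:00.
Total common minutes: 30.

30 minutes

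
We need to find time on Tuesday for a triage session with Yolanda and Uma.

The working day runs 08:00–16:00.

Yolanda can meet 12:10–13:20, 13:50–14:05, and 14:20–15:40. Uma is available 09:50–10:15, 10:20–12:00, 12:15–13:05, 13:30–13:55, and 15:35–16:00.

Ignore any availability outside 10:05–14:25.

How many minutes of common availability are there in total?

55 minutes

Yolanda ∩ Uma: 12:15–13:05, 13:50–13:55, 15:35–15:40.
Restricted to 10:05–14:25: 12:15–13:05, 13:50–13:55.
Total common minutes: 50 + 5 = 55.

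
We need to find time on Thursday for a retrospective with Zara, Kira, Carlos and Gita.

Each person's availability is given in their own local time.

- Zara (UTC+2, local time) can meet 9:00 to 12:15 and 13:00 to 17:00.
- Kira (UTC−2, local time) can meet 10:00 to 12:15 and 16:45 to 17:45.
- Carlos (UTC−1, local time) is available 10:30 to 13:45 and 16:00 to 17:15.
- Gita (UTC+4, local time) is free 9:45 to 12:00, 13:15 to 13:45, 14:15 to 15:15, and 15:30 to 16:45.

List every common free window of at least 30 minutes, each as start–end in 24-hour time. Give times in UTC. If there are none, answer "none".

Zara → UTC: 07:00–10:15, 11:00–15:00.
Kira → UTC: 12:00–14:15, 18:45–19:45.
Carlos → UTC: 11:30–14:45, 17:00–18:15.
Gita → UTC: 05:45–08:00, 09:15–09:45, 10:15–11:15, 11:30–12:45.
Zara ∩ Kira: 12:00–14:15.
Zara ∩ Kira ∩ Carlos: 12:00–14:15.
Zara ∩ Kira ∩ Carlos ∩ Gita: 12:00–12:45.
Windows ≥ 30 min: 12:00–12:45.

12:00–12:45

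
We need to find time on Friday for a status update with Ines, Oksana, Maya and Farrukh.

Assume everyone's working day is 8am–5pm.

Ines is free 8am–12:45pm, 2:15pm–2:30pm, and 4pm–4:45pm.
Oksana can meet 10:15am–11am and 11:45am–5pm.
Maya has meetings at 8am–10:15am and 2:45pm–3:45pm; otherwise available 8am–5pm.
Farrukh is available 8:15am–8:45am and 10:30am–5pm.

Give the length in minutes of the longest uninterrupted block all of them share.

60 minutes

Maya free within 08:00–17:00: 10:15–14:45, 15:45–17:00.
Ines ∩ Oksana: 10:15–11:00, 11:45–12:45, 14:15–14:30, 16:00–16:45.
Ines ∩ Oksana ∩ Maya: 10:15–11:00, 11:45–12:45, 14:15–14:30, 16:00–16:45.
Ines ∩ Oksana ∩ Maya ∩ Farrukh: 10:30–11:00, 11:45–12:45, 14:15–14:30, 16:00–16:45.
Common window lengths: 30, 60, 15, 45 min; longest is 60.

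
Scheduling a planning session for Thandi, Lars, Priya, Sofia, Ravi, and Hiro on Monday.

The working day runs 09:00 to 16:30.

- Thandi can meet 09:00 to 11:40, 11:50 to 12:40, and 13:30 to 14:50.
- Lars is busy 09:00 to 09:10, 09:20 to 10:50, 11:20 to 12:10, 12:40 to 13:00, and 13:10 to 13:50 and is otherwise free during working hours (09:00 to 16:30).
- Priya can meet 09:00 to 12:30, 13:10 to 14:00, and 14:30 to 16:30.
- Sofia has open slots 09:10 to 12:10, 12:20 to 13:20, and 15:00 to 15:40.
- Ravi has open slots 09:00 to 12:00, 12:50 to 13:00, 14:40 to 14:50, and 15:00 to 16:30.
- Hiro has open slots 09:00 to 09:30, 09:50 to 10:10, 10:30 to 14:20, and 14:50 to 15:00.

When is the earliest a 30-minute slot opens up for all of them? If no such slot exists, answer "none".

Lars free within 09:00–16:30: 09:10–09:20, 10:50–11:20, 12:10–12:40, 13:00–13:10, 13:50–16:30.
Thandi ∩ Lars: 09:10–09:20, 10:50–11:20, 12:10–12:40, 13:50–14:50.
Thandi ∩ Lars ∩ Priya: 09:10–09:20, 10:50–11:20, 12:10–12:30, 13:50–14:00, 14:30–14:50.
Thandi ∩ Lars ∩ Priya ∩ Sofia: 09:10–09:20, 10:50–11:20, 12:20–12:30.
Thandi ∩ Lars ∩ Priya ∩ Sofia ∩ Ravi: 09:10–09:20, 10:50–11:20.
Thandi ∩ Lars ∩ Priya ∩ Sofia ∩ Ravi ∩ Hiro: 09:10–09:20, 10:50–11:20.
Windows ≥ 30 min: 10:50–11:20.
Earliest such window starts at 10:50.

10:50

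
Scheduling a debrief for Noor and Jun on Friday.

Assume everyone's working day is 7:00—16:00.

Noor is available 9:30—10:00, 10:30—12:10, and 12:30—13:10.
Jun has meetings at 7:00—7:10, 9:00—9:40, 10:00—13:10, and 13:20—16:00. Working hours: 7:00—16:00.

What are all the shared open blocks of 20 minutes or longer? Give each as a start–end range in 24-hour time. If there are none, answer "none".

09:40–10:00

Jun free within 07:00–16:00: 07:10–09:00, 09:40–10:00, 13:10–13:20.
Noor ∩ Jun: 09:40–10:00.
Windows ≥ 20 min: 09:40–10:00.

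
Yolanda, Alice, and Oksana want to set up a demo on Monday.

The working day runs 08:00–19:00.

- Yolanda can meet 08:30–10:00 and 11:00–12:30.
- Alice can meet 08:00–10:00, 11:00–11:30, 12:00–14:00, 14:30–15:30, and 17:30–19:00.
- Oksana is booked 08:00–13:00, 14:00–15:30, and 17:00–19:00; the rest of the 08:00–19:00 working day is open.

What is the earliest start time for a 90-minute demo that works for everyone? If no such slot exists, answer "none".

none

Oksana free within 08:00–19:00: 13:00–14:00, 15:30–17:00.
Yolanda ∩ Alice: 08:30–10:00, 11:00–11:30, 12:00–12:30.
Yolanda ∩ Alice ∩ Oksana: (none).
Windows ≥ 90 min: (none).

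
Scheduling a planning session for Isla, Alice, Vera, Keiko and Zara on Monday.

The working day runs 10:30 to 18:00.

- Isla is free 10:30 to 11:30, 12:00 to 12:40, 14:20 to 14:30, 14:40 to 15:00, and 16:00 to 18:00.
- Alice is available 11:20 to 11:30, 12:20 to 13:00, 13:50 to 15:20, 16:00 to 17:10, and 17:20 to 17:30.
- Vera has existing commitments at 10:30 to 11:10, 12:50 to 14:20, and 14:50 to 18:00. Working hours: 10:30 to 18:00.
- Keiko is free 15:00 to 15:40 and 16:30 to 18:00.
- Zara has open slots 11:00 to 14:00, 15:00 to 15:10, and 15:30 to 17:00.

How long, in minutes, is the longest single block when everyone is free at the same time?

0 minutes

Vera free within 10:30–18:00: 11:10–12:50, 14:20–14:50.
Isla ∩ Alice: 11:20–11:30, 12:20–12:40, 14:20–14:30, 14:40–15:00, 16:00–17:10, 17:20–17:30.
Isla ∩ Alice ∩ Vera: 11:20–11:30, 12:20–12:40, 14:20–14:30, 14:40–14:50.
Isla ∩ Alice ∩ Vera ∩ Keiko: (none).
Isla ∩ Alice ∩ Vera ∩ Keiko ∩ Zara: (none).
No common window.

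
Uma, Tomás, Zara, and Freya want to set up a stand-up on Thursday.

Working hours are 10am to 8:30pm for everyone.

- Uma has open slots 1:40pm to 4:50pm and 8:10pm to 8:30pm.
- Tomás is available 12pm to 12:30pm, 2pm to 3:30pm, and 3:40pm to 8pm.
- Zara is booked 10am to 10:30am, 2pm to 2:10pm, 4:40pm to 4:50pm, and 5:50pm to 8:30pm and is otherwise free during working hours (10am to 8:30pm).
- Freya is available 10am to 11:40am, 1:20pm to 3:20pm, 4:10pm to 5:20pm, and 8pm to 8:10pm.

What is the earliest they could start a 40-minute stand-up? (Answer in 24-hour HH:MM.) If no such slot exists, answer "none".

Zara free within 10:00–20:30: 10:30–14:00, 14:10–16:40, 16:50–17:50.
Uma ∩ Tomás: 14:00–15:30, 15:40–16:50.
Uma ∩ Tomás ∩ Zara: 14:10–15:30, 15:40–16:40.
Uma ∩ Tomás ∩ Zara ∩ Freya: 14:10–15:20, 16:10–16:40.
Windows ≥ 40 min: 14:10–15:20.
Earliest such window starts at 14:10.

14:10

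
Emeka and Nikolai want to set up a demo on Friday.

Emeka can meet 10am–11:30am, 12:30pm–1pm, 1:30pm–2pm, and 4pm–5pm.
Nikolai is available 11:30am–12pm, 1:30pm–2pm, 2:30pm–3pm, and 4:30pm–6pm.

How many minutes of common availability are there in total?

Emeka ∩ Nikolai: 13:30–14:00, 16:30–17:00.
Total common minutes: 30 + 30 = 60.

60 minutes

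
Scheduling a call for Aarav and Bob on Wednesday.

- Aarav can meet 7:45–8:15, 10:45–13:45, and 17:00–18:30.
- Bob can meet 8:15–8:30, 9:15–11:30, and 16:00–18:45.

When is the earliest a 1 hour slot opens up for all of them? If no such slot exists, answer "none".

17:00

Aarav ∩ Bob: 10:45–11:30, 17:00–18:30.
Windows ≥ 60 min: 17:00–18:30.
Earliest such window starts at 17:00.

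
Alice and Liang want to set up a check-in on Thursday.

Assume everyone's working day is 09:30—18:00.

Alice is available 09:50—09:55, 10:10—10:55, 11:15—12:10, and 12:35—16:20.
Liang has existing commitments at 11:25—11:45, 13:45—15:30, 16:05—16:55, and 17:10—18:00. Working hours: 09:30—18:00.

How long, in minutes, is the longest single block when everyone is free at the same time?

Liang free within 09:30–18:00: 09:30–11:25, 11:45–13:45, 15:30–16:05, 16:55–17:10.
Alice ∩ Liang: 09:50–09:55, 10:10–10:55, 11:15–11:25, 11:45–12:10, 12:35–13:45, 15:30–16:05.
Common window lengths: 5, 45, 10, 25, 70, 35 min; longest is 70.

70 minutes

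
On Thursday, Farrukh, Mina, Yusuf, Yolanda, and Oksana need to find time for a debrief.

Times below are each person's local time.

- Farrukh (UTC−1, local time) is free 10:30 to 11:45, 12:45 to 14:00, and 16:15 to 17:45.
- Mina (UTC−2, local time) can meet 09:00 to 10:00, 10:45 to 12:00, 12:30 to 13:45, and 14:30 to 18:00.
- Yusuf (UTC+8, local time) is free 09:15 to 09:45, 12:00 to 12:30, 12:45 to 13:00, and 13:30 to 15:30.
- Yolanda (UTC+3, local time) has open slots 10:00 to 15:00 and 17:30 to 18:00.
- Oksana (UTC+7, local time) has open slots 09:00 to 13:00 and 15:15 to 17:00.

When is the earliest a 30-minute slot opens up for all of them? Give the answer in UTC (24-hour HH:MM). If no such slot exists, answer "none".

none

Farrukh → UTC: 11:30–12:45, 13:45–15:00, 17:15–18:45.
Mina → UTC: 11:00–12:00, 12:45–14:00, 14:30–15:45, 16:30–20:00.
Yusuf → UTC: 01:15–01:45, 04:00–04:30, 04:45–05:00, 05:30–07:30.
Yolanda → UTC: 07:00–12:00, 14:30–15:00.
Oksana → UTC: 02:00–06:00, 08:15–10:00.
Farrukh ∩ Mina: 11:30–12:00, 13:45–14:00, 14:30–15:00, 17:15–18:45.
Farrukh ∩ Mina ∩ Yusuf: (none).
Farrukh ∩ Mina ∩ Yusuf ∩ Yolanda: (none).
Farrukh ∩ Mina ∩ Yusuf ∩ Yolanda ∩ Oksana: (none).
Windows ≥ 30 min: (none).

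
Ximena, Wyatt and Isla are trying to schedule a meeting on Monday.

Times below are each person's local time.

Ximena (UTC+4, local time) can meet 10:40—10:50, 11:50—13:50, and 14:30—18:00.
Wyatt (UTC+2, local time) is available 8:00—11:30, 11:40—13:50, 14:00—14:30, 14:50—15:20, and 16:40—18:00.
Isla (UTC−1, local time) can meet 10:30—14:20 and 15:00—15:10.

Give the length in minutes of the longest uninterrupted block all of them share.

30 minutes

Ximena → UTC: 06:40–06:50, 07:50–09:50, 10:30–14:00.
Wyatt → UTC: 06:00–09:30, 09:40–11:50, 12:00–12:30, 12:50–13:20, 14:40–16:00.
Isla → UTC: 11:30–15:20, 16:00–16:10.
Ximena ∩ Wyatt: 06:40–06:50, 07:50–09:30, 09:40–09:50, 10:30–11:50, 12:00–12:30, 12:50–13:20.
Ximena ∩ Wyatt ∩ Isla: 11:30–11:50, 12:00–12:30, 12:50–13:20.
Common window lengths: 20, 30, 30 min; longest is 30.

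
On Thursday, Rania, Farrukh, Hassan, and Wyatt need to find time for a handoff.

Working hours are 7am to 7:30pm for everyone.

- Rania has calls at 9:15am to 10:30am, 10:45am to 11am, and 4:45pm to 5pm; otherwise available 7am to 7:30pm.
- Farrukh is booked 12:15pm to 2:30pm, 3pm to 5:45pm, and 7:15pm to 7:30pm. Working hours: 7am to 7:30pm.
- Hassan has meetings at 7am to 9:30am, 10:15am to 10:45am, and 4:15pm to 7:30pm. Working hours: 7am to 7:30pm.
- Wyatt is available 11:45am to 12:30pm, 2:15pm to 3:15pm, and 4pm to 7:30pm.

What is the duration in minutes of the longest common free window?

Rania free within 07:00–19:30: 07:00–09:15, 10:30–10:45, 11:00–16:45, 17:00–19:30.
Farrukh free within 07:00–19:30: 07:00–12:15, 14:30–15:00, 17:45–19:15.
Hassan free within 07:00–19:30: 09:30–10:15, 10:45–16:15.
Rania ∩ Farrukh: 07:00–09:15, 10:30–10:45, 11:00–12:15, 14:30–15:00, 17:45–19:15.
Rania ∩ Farrukh ∩ Hassan: 11:00–12:15, 14:30–15:00.
Rania ∩ Farrukh ∩ Hassan ∩ Wyatt: 11:45–12:15, 14:30–15:00.
Common window lengths: 30, 30 min; longest is 30.

30 minutes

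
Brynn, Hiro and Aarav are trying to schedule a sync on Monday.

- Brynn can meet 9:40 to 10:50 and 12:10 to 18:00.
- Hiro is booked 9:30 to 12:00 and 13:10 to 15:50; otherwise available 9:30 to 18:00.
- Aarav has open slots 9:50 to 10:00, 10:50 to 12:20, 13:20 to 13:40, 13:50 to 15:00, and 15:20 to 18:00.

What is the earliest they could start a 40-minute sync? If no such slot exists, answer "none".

15:50

Hiro free within 09:30–18:00: 12:00–13:10, 15:50–18:00.
Brynn ∩ Hiro: 12:10–13:10, 15:50–18:00.
Brynn ∩ Hiro ∩ Aarav: 12:10–12:20, 15:50–18:00.
Windows ≥ 40 min: 15:50–18:00.
Earliest such window starts at 15:50.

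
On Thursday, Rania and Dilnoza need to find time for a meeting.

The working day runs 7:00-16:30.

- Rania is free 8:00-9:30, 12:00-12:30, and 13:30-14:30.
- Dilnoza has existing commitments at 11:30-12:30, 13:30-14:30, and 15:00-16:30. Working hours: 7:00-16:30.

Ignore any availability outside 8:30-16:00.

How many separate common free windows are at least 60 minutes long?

Dilnoza free within 07:00–16:30: 07:00–11:30, 12:30–13:30, 14:30–15:00.
Rania ∩ Dilnoza: 08:00–09:30.
Restricted to 08:30–16:00: 08:30–09:30.
Windows ≥ 60 min: 08:30–09:30.
That's 1 window.

1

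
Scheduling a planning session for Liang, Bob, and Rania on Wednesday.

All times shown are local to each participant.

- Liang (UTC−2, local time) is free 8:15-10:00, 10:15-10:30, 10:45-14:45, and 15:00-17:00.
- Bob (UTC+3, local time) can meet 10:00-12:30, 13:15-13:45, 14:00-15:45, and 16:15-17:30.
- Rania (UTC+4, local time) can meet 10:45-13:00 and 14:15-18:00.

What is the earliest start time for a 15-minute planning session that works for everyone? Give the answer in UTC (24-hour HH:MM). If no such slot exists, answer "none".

10:15

Liang → UTC: 10:15–12:00, 12:15–12:30, 12:45–16:45, 17:00–19:00.
Bob → UTC: 07:00–09:30, 10:15–10:45, 11:00–12:45, 13:15–14:30.
Rania → UTC: 06:45–09:00, 10:15–14:00.
Liang ∩ Bob: 10:15–10:45, 11:00–12:00, 12:15–12:30, 13:15–14:30.
Liang ∩ Bob ∩ Rania: 10:15–10:45, 11:00–12:00, 12:15–12:30, 13:15–14:00.
Windows ≥ 15 min: 10:15–10:45, 11:00–12:00, 12:15–12:30, 13:15–14:00.
Earliest such window starts at 10:15.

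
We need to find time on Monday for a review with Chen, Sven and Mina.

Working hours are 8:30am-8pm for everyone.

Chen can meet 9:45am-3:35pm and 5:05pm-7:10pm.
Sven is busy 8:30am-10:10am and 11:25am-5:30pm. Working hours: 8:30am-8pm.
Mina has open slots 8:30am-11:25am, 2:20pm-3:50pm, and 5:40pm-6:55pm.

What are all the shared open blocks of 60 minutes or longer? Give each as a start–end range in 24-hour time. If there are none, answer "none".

Sven free within 08:30–20:00: 10:10–11:25, 17:30–20:00.
Chen ∩ Sven: 10:10–11:25, 17:30–19:10.
Chen ∩ Sven ∩ Mina: 10:10–11:25, 17:40–18:55.
Windows ≥ 60 min: 10:10–11:25, 17:40–18:55.

10:10–11:25, 17:40–18:55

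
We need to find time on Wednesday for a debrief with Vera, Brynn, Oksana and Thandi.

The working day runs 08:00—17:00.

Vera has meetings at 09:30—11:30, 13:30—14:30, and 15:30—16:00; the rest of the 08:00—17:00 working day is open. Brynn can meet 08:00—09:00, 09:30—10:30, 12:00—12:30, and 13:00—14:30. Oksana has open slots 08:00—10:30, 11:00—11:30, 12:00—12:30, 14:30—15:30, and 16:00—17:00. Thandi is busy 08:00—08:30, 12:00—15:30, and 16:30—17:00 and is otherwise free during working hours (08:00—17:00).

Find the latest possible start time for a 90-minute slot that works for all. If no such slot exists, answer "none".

Vera free within 08:00–17:00: 08:00–09:30, 11:30–13:30, 14:30–15:30, 16:00–17:00.
Thandi free within 08:00–17:00: 08:30–12:00, 15:30–16:30.
Vera ∩ Brynn: 08:00–09:00, 12:00–12:30, 13:00–13:30.
Vera ∩ Brynn ∩ Oksana: 08:00–09:00, 12:00–12:30.
Vera ∩ Brynn ∩ Oksana ∩ Thandi: 08:30–09:00.
Windows ≥ 90 min: (none).

none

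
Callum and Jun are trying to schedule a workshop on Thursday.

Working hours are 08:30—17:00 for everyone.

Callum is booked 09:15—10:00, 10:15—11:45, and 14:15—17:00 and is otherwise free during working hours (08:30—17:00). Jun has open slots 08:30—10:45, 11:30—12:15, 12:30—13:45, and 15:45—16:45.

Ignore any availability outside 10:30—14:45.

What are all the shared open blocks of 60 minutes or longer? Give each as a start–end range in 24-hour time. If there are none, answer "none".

12:30–13:45

Callum free within 08:30–17:00: 08:30–09:15, 10:00–10:15, 11:45–14:15.
Callum ∩ Jun: 08:30–09:15, 10:00–10:15, 11:45–12:15, 12:30–13:45.
Restricted to 10:30–14:45: 11:45–12:15, 12:30–13:45.
Windows ≥ 60 min: 12:30–13:45.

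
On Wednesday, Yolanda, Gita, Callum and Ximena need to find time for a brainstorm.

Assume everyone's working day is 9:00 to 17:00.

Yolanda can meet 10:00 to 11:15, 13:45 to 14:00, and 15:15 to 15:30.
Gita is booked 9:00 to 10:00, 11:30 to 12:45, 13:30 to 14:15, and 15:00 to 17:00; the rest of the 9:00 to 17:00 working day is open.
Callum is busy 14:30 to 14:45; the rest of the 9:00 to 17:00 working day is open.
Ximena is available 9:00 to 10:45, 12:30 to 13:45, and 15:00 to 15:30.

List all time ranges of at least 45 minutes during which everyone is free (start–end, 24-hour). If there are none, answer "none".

Gita free within 09:00–17:00: 10:00–11:30, 12:45–13:30, 14:15–15:00.
Callum free within 09:00–17:00: 09:00–14:30, 14:45–17:00.
Yolanda ∩ Gita: 10:00–11:15.
Yolanda ∩ Gita ∩ Callum: 10:00–11:15.
Yolanda ∩ Gita ∩ Callum ∩ Ximena: 10:00–10:45.
Windows ≥ 45 min: 10:00–10:45.

10:00–10:45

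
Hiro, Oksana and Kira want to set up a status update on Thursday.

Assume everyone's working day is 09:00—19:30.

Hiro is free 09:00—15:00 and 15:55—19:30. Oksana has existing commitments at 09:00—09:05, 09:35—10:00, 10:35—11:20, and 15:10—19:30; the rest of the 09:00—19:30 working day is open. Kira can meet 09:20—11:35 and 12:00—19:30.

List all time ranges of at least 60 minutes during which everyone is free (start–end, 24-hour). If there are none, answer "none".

12:00–15:00

Oksana free within 09:00–19:30: 09:05–09:35, 10:00–10:35, 11:20–15:10.
Hiro ∩ Oksana: 09:05–09:35, 10:00–10:35, 11:20–15:00.
Hiro ∩ Oksana ∩ Kira: 09:20–09:35, 10:00–10:35, 11:20–11:35, 12:00–15:00.
Windows ≥ 60 min: 12:00–15:00.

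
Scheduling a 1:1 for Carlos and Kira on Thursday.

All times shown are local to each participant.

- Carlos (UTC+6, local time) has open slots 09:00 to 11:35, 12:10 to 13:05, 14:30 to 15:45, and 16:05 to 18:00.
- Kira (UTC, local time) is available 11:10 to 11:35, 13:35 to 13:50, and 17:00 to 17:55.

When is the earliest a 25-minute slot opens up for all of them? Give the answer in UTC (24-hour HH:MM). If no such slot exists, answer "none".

Carlos → UTC: 03:00–05:35, 06:10–07:05, 08:30–09:45, 10:05–12:00.
Kira → UTC: 11:10–11:35, 13:35–13:50, 17:00–17:55.
Carlos ∩ Kira: 11:10–11:35.
Windows ≥ 25 min: 11:10–11:35.
Earliest such window starts at 11:10.

11:10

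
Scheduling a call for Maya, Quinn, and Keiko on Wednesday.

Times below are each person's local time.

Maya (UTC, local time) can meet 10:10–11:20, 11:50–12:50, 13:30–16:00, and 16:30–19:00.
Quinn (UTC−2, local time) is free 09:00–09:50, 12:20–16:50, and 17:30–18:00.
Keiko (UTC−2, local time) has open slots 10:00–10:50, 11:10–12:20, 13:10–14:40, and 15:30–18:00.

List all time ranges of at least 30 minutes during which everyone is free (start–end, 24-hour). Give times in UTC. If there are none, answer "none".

15:10–16:00, 17:30–18:50

Maya → UTC: 10:10–11:20, 11:50–12:50, 13:30–16:00, 16:30–19:00.
Quinn → UTC: 11:00–11:50, 14:20–18:50, 19:30–20:00.
Keiko → UTC: 12:00–12:50, 13:10–14:20, 15:10–16:40, 17:30–20:00.
Maya ∩ Quinn: 11:00–11:20, 14:20–16:00, 16:30–18:50.
Maya ∩ Quinn ∩ Keiko: 15:10–16:00, 16:30–16:40, 17:30–18:50.
Windows ≥ 30 min: 15:10–16:00, 17:30–18:50.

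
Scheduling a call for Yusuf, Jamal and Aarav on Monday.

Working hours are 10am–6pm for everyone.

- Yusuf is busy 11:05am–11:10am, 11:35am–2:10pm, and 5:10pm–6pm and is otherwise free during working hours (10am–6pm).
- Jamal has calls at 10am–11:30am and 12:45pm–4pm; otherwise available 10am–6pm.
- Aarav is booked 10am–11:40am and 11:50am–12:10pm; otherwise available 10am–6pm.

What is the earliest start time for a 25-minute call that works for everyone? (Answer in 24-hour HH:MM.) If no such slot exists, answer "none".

Yusuf free within 10:00–18:00: 10:00–11:05, 11:10–11:35, 14:10–17:10.
Jamal free within 10:00–18:00: 11:30–12:45, 16:00–18:00.
Aarav free within 10:00–18:00: 11:40–11:50, 12:10–18:00.
Yusuf ∩ Jamal: 11:30–11:35, 16:00–17:10.
Yusuf ∩ Jamal ∩ Aarav: 16:00–17:10.
Windows ≥ 25 min: 16:00–17:10.
Earliest such window starts at 16:00.

16:00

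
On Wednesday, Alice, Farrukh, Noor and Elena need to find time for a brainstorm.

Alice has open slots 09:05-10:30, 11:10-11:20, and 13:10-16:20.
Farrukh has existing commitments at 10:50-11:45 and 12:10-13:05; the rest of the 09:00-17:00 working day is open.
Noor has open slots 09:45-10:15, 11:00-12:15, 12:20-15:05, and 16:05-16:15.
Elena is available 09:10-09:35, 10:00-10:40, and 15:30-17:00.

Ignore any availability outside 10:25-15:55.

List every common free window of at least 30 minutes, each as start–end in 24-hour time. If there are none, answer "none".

none

Farrukh free within 09:00–17:00: 09:00–10:50, 11:45–12:10, 13:05–17:00.
Alice ∩ Farrukh: 09:05–10:30, 13:10–16:20.
Alice ∩ Farrukh ∩ Noor: 09:45–10:15, 13:10–15:05, 16:05–16:15.
Alice ∩ Farrukh ∩ Noor ∩ Elena: 10:00–10:15, 16:05–16:15.
Restricted to 10:25–15:55: (none).
Windows ≥ 30 min: (none).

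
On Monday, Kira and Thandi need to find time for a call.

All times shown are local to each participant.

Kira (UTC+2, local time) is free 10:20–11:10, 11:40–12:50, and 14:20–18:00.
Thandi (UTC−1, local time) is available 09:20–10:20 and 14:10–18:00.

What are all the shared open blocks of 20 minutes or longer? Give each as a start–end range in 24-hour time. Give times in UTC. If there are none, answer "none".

10:20–10:50, 15:10–16:00

Kira → UTC: 08:20–09:10, 09:40–10:50, 12:20–16:00.
Thandi → UTC: 10:20–11:20, 15:10–19:00.
Kira ∩ Thandi: 10:20–10:50, 15:10–16:00.
Windows ≥ 20 min: 10:20–10:50, 15:10–16:00.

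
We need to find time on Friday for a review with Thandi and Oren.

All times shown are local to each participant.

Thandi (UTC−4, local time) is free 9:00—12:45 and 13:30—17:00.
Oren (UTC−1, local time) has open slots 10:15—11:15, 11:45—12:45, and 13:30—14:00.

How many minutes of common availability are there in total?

Thandi → UTC: 13:00–16:45, 17:30–21:00.
Oren → UTC: 11:15–12:15, 12:45–13:45, 14:30–15:00.
Thandi ∩ Oren: 13:00–13:45, 14:30–15:00.
Total common minutes: 45 + 30 = 75.

75 minutes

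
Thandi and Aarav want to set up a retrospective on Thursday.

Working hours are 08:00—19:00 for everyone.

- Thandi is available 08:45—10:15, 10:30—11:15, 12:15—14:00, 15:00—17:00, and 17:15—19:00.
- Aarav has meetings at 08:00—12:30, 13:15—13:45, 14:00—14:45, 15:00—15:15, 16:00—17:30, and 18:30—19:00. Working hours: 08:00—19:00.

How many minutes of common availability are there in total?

Aarav free within 08:00–19:00: 12:30–13:15, 13:45–14:00, 14:45–15:00, 15:15–16:00, 17:30–18:30.
Thandi ∩ Aarav: 12:30–13:15, 13:45–14:00, 15:15–16:00, 17:30–18:30.
Total common minutes: 45 + 15 + 45 + 60 = 165.

165 minutes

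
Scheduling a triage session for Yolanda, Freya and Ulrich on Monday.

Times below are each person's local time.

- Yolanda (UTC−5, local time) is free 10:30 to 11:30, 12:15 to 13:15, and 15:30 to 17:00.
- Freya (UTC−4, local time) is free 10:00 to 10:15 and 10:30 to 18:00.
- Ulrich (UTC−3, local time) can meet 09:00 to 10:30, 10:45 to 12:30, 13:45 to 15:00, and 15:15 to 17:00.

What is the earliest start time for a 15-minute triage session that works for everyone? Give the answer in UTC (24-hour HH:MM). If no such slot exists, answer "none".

Yolanda → UTC: 15:30–16:30, 17:15–18:15, 20:30–22:00.
Freya → UTC: 14:00–14:15, 14:30–22:00.
Ulrich → UTC: 12:00–13:30, 13:45–15:30, 16:45–18:00, 18:15–20:00.
Yolanda ∩ Freya: 15:30–16:30, 17:15–18:15, 20:30–22:00.
Yolanda ∩ Freya ∩ Ulrich: 17:15–18:00.
Windows ≥ 15 min: 17:15–18:00.
Earliest such window starts at 17:15.

17:15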